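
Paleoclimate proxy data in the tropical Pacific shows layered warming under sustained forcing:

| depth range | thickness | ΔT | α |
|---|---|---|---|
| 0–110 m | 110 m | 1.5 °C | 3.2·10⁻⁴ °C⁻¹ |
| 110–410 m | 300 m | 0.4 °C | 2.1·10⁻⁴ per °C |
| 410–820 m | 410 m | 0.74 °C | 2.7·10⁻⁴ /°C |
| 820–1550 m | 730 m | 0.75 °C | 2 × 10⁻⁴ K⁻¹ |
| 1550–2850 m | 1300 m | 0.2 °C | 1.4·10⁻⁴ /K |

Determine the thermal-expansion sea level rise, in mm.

1.5 × 110 × 3.2×10⁻⁴ = 0.05280 m
2.1×10⁻⁴ × 300 × 0.4 = 0.02520 m
Layer 3: 2.7×10⁻⁴ × 410 × 0.74 = 0.081918 m
730 × 0.75 × 2×10⁻⁴ = 0.10950 m
1550–2850 m: 1.4×10⁻⁴ × 1300 × 0.2 = 0.03640 m
Δh = 0.05280 + 0.02520 + 0.081918 + 0.10950 + 0.03640 = 0.305818 m

310 mm of thermosteric rise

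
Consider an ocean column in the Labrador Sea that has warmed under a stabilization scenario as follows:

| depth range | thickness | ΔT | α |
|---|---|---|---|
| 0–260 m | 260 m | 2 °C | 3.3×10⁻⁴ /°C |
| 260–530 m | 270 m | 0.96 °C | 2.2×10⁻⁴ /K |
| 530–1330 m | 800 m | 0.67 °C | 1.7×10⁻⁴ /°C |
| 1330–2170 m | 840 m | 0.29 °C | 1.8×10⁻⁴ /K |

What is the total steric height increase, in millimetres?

Layer 1: 260 × 3.3×10⁻⁴ × 2 = 0.17160 m
Layer 2: 270 × 0.96 × 2.2×10⁻⁴ = 0.057024 m
530–1330 m: 0.67 × 800 × 1.7×10⁻⁴ = 0.09112 m
Layer 4: 0.29 × 840 × 1.8×10⁻⁴ = 0.043848 m
Δh = 0.17160 + 0.057024 + 0.09112 + 0.043848 = 0.363592 m

about 360 mm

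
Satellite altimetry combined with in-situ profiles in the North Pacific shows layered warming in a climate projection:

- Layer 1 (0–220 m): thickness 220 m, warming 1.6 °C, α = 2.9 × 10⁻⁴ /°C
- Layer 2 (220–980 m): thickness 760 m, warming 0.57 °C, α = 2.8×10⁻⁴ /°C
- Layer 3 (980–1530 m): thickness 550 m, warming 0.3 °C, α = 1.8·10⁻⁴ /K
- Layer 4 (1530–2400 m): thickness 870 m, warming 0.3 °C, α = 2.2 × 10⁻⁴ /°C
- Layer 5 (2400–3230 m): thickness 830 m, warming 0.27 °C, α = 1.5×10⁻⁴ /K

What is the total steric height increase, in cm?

about 34 cm

0–220 m: 1.6 × 220 × 2.9×10⁻⁴ = 0.10208 m
2.8×10⁻⁴ × 760 × 0.57 = 0.121296 m
1.8×10⁻⁴ × 0.3 × 550 = 0.02970 m
Layer 4: 870 × 0.3 × 2.2×10⁻⁴ = 0.05742 m
Layer 5: 830 × 1.5×10⁻⁴ × 0.27 = 0.033615 m
Δh = 0.10208 + 0.121296 + 0.02970 + 0.05742 + 0.033615 = 0.344111 m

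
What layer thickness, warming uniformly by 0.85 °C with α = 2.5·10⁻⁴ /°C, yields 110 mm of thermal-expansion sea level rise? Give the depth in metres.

H = Δh/(αΔT) = 0.11 / (2.5×10⁻⁴ × 0.85) ≈ 517.6 m

about 518 m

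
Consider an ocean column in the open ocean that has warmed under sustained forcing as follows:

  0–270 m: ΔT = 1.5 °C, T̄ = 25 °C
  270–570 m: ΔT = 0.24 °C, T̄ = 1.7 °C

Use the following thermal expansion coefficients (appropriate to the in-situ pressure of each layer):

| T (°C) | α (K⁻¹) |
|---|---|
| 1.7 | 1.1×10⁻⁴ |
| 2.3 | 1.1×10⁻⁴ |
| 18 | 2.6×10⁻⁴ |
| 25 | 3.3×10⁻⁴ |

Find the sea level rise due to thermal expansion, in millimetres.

Layer 1 at 25 °C → α = 3.3×10⁻⁴ K⁻¹
Layer 2 at 1.7 °C → α = 1.1×10⁻⁴ K⁻¹
0–270 m: 1.5 × 270 × 3.3×10⁻⁴ = 0.13365 m
270–570 m: 0.24 × 1.1×10⁻⁴ × 300 = 0.00792 m
Δh = 0.13365 + 0.00792 = 0.14157 m ≈ 142 mm

Δh = 142 mm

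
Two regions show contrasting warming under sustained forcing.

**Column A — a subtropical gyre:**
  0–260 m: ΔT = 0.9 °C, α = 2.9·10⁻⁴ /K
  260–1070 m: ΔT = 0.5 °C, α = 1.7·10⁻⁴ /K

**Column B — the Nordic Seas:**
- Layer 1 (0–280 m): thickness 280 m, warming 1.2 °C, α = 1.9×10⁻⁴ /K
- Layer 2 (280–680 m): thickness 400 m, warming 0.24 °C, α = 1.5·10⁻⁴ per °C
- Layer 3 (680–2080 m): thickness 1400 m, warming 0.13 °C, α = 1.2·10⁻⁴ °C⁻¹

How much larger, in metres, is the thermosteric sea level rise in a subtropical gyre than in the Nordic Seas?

A Layer 1: 2.9×10⁻⁴ × 0.9 × 260 = 0.06786 m
A 260–1070 m: 0.5 × 810 × 1.7×10⁻⁴ = 0.06885 m
A total: 0.13671 m
B 0–280 m: 1.9×10⁻⁴ × 280 × 1.2 = 0.06384 m
B 280–680 m: 0.24 × 400 × 1.5×10⁻⁴ = 0.01440 m
B Layer 3: 0.13 × 1.2×10⁻⁴ × 1400 = 0.02184 m
B total: 0.10008 m
Difference: 0.13671 − 0.10008 = 0.03663 m

0.037 m larger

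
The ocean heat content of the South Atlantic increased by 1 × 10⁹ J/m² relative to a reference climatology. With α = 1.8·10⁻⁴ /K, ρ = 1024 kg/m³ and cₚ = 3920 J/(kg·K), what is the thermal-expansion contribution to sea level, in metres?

Δh = αQ/(ρcₚ) = 1.8×10⁻⁴ × 1×10⁹ / (1024 × 3920) ≈ 0.044842 m

0.0448 m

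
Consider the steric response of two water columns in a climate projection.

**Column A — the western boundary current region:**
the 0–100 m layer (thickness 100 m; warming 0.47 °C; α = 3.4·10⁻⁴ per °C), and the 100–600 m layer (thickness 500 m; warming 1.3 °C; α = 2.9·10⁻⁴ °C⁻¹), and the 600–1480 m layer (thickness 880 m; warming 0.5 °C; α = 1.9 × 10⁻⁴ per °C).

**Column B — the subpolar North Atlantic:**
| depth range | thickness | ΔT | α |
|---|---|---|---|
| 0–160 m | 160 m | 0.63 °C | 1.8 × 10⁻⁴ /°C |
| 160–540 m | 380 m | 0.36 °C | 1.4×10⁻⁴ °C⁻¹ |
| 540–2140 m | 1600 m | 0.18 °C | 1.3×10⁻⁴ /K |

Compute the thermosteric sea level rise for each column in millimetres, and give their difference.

Δh_A ≈ 288 mm, Δh_B ≈ 74.7 mm; difference ≈ 213 mm

A Layer 1: 0.47 × 3.4×10⁻⁴ × 100 = 0.01598 m
A 500 × 1.3 × 2.9×10⁻⁴ = 0.18850 m
A 600–1480 m: 1.9×10⁻⁴ × 0.5 × 880 = 0.08360 m
A total: 0.28808 m
B Layer 1: 1.8×10⁻⁴ × 0.63 × 160 = 0.018144 m
B 160–540 m: 1.4×10⁻⁴ × 0.36 × 380 = 0.019152 m
B 1600 × 0.18 × 1.3×10⁻⁴ = 0.03744 m
B total: 0.074736 m
Difference: 0.28808 − 0.074736 = 0.213344 m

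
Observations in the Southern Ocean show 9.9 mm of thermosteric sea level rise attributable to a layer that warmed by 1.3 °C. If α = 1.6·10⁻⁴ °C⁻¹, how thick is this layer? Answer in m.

about 47.6 m

H = Δh/(αΔT) = 0.0099 / (1.6×10⁻⁴ × 1.3) ≈ 47.60 m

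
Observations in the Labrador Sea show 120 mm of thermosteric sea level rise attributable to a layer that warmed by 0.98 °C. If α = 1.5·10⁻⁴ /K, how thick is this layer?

H = Δh/(αΔT) = 0.12 / (1.5×10⁻⁴ × 0.98) ≈ 816.3 m

H ≈ 816 m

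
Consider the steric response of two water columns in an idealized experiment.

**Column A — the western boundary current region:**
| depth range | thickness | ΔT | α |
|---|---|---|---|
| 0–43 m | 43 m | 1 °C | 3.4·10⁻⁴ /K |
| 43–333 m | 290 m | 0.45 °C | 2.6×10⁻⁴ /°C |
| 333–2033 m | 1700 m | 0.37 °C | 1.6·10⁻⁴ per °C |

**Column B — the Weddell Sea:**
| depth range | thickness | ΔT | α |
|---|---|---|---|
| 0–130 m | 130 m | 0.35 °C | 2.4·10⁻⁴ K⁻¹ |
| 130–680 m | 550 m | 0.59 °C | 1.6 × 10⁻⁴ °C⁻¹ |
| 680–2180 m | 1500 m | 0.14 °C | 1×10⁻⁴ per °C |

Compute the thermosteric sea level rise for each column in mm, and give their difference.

A: 150 mm; B: 84 mm; difference 65 mm

A Layer 1: 43 × 3.4×10⁻⁴ × 1 = 0.01462 m
A 43–333 m: 290 × 0.45 × 2.6×10⁻⁴ = 0.03393 m
A 333–2033 m: 0.37 × 1700 × 1.6×10⁻⁴ = 0.10064 m
A total: 0.14919 m
B Layer 1: 2.4×10⁻⁴ × 0.35 × 130 = 0.01092 m
B 130–680 m: 1.6×10⁻⁴ × 0.59 × 550 = 0.05192 m
B Layer 3: 1500 × 1×10⁻⁴ × 0.14 = 0.02100 m
B total: 0.08384 m
Difference: 0.14919 − 0.08384 = 0.06535 m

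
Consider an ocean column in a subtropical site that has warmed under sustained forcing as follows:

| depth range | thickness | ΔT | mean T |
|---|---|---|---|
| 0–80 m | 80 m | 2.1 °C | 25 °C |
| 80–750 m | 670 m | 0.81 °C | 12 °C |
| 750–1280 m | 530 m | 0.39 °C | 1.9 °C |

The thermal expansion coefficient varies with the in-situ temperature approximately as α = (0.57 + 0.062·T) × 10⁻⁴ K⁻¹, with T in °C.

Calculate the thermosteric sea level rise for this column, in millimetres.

121 mm

Layer 1: α = (0.57 + 0.062×25)×10⁻⁴ = 2.12×10⁻⁴ K⁻¹
Layer 2: α = (0.57 + 0.062×12)×10⁻⁴ = 1.314×10⁻⁴ K⁻¹
Layer 3: α = (0.57 + 0.062×1.9)×10⁻⁴ = 0.6878×10⁻⁴ K⁻¹
2.12×10⁻⁴ × 80 × 2.1 = 0.035616 m
80–750 m: 1.314×10⁻⁴ × 0.81 × 670 = 0.07131078 m
Layer 3: 0.39 × 0.6878×10⁻⁴ × 530 = 0.014216826 m
Δh = 0.035616 + 0.07131078 + 0.014216826 = 0.121143606 m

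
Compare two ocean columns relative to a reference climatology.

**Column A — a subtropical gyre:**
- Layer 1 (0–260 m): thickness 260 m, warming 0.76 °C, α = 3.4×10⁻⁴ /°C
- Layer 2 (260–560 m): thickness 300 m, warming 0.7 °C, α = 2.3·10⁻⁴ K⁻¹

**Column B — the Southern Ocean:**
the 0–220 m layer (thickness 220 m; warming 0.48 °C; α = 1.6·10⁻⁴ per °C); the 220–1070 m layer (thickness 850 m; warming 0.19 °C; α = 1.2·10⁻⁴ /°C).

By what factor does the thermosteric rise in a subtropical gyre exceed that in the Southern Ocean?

≈ 3.2×

A Layer 1: 3.4×10⁻⁴ × 260 × 0.76 = 0.067184 m
A 2.3×10⁻⁴ × 300 × 0.7 = 0.04830 m
A total: 0.115484 m
B 0–220 m: 220 × 0.48 × 1.6×10⁻⁴ = 0.016896 m
B 1.2×10⁻⁴ × 850 × 0.19 = 0.01938 m
B total: 0.036276 m
Ratio: 0.115484 / 0.036276 ≈ 3.183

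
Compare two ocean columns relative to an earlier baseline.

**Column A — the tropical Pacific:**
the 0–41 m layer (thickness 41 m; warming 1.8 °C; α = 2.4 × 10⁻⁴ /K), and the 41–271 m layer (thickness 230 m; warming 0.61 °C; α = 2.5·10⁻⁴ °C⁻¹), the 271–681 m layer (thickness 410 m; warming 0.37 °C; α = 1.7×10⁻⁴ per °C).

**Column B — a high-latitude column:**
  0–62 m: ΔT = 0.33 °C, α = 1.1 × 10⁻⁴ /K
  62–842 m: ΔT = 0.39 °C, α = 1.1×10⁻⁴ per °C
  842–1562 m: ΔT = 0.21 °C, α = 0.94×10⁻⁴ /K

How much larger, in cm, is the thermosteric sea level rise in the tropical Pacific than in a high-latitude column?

A 0–41 m: 2.4×10⁻⁴ × 41 × 1.8 = 0.017712 m
A Layer 2: 0.61 × 230 × 2.5×10⁻⁴ = 0.035075 m
A 410 × 0.37 × 1.7×10⁻⁴ = 0.025789 m
A total: 0.078576 m
B 0–62 m: 62 × 0.33 × 1.1×10⁻⁴ = 0.0022506 m
B 1.1×10⁻⁴ × 780 × 0.39 = 0.033462 m
B Layer 3: 0.21 × 0.94×10⁻⁴ × 720 = 0.0142128 m
B total: 0.0499254 m
Difference: 0.078576 − 0.0499254 = 0.0286506 m

2.87 cm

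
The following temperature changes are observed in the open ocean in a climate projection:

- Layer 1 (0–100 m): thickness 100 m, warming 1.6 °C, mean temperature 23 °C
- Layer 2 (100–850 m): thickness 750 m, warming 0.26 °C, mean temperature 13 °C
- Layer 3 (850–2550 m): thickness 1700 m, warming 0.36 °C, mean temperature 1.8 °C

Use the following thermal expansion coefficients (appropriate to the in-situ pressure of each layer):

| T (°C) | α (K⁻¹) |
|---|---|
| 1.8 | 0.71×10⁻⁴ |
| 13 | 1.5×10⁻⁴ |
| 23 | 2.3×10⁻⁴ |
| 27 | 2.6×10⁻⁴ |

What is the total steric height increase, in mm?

Layer 1 at 23 °C → α = 2.3×10⁻⁴ K⁻¹
Layer 2 at 13 °C → α = 1.5×10⁻⁴ K⁻¹
Layer 3 at 1.8 °C → α = 0.71×10⁻⁴ K⁻¹
0–100 m: 100 × 1.6 × 2.3×10⁻⁴ = 0.03680 m
100–850 m: 750 × 1.5×10⁻⁴ × 0.26 = 0.02925 m
0.71×10⁻⁴ × 0.36 × 1700 = 0.043452 m
Δh = 0.03680 + 0.02925 + 0.043452 = 0.109502 m ≈ 110 mm

about 110 mm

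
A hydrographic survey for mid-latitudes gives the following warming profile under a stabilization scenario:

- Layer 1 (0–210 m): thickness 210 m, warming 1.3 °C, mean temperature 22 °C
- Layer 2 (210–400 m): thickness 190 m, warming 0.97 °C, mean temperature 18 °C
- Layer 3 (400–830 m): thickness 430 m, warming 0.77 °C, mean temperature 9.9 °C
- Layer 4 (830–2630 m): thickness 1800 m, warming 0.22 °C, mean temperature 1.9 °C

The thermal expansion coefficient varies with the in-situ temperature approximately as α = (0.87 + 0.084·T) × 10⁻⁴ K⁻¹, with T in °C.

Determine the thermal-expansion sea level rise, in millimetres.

Δh = 215 mm

Layer 1: α = (0.87 + 0.084×22)×10⁻⁴ = 2.718×10⁻⁴ K⁻¹
Layer 2: α = (0.87 + 0.084×18)×10⁻⁴ = 2.382×10⁻⁴ K⁻¹
Layer 3: α = (0.87 + 0.084×9.9)×10⁻⁴ = 1.7016×10⁻⁴ K⁻¹
Layer 4: α = (0.87 + 0.084×1.9)×10⁻⁴ = 1.0296×10⁻⁴ K⁻¹
Layer 1: 210 × 2.718×10⁻⁴ × 1.3 = 0.0742014 m
2.382×10⁻⁴ × 190 × 0.97 = 0.04390026 m
Layer 3: 430 × 1.7016×10⁻⁴ × 0.77 = 0.056339976 m
1800 × 0.22 × 1.0296×10⁻⁴ = 0.04077216 m
Δh = 0.0742014 + 0.04390026 + 0.056339976 + 0.04077216 = 0.215213796 m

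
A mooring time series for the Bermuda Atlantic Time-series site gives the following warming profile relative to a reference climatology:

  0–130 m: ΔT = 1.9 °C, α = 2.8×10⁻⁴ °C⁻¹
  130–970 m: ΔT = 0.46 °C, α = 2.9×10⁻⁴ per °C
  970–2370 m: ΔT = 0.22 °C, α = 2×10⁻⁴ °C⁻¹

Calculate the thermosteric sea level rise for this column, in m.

0–130 m: 1.9 × 130 × 2.8×10⁻⁴ = 0.06916 m
840 × 0.46 × 2.9×10⁻⁴ = 0.112056 m
Layer 3: 1400 × 0.22 × 2×10⁻⁴ = 0.06160 m
Δh = 0.06916 + 0.112056 + 0.06160 = 0.242816 m

Δh ≈ 0.243 m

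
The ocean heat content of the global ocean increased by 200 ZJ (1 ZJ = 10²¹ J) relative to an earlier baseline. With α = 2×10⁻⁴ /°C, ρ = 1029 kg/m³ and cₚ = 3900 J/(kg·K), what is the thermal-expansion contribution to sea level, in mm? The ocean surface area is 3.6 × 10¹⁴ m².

Per unit area: Q = 200×10²¹ / (3.6×10¹⁴) ≈ 5.556×10⁸ J/m²
Δh = αQ/(ρcₚ) = 2×10⁻⁴ × 5.556×10⁸ / (1029 × 3900) ≈ 0.027689 m

about 27.7 mm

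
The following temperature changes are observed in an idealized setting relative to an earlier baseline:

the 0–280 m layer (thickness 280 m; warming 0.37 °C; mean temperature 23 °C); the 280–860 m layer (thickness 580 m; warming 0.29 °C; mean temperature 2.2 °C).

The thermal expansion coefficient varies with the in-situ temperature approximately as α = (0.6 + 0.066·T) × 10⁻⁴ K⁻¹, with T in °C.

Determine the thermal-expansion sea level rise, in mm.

about 34.5 mm

Layer 1: α = (0.6 + 0.066×23)×10⁻⁴ = 2.118×10⁻⁴ K⁻¹
Layer 2: α = (0.6 + 0.066×2.2)×10⁻⁴ = 0.7452×10⁻⁴ K⁻¹
0–280 m: 280 × 0.37 × 2.118×10⁻⁴ = 0.02194248 m
Layer 2: 0.7452×10⁻⁴ × 0.29 × 580 = 0.012534264 m
Δh = 0.02194248 + 0.012534264 = 0.034476744 m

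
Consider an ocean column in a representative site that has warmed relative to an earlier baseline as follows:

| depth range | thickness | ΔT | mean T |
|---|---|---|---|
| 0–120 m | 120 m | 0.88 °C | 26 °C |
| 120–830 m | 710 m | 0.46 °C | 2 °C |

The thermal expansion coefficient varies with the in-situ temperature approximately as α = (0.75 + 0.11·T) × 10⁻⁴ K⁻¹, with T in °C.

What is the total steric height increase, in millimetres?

Δh = 70 mm

Layer 1: α = (0.75 + 0.11×26)×10⁻⁴ = 3.61×10⁻⁴ K⁻¹
Layer 2: α = (0.75 + 0.11×2)×10⁻⁴ = 0.97×10⁻⁴ K⁻¹
0–120 m: 3.61×10⁻⁴ × 0.88 × 120 = 0.0381216 m
0.46 × 0.97×10⁻⁴ × 710 = 0.0316802 m
Δh = 0.0381216 + 0.0316802 = 0.0698018 m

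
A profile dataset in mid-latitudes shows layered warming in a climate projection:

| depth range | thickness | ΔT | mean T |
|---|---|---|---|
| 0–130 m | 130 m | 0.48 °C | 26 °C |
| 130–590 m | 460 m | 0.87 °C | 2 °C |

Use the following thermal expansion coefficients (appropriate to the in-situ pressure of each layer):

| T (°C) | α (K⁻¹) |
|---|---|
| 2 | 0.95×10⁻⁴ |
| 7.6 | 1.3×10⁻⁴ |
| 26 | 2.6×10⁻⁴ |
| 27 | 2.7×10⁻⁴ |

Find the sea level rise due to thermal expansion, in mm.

about 54 mm

Layer 1 at 26 °C → α = 2.6×10⁻⁴ K⁻¹
Layer 2 at 2 °C → α = 0.95×10⁻⁴ K⁻¹
130 × 0.48 × 2.6×10⁻⁴ = 0.016224 m
0.95×10⁻⁴ × 460 × 0.87 = 0.038019 m
Δh = 0.016224 + 0.038019 = 0.054243 m ≈ 54 mm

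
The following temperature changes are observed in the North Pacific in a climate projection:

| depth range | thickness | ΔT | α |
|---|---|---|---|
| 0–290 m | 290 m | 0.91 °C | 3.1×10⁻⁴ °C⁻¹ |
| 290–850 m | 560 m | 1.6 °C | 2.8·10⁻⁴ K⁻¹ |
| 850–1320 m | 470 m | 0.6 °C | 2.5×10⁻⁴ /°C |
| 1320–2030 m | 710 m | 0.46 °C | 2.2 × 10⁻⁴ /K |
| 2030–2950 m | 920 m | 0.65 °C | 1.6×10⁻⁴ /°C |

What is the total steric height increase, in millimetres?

290 × 3.1×10⁻⁴ × 0.91 = 0.081809 m
290–850 m: 1.6 × 560 × 2.8×10⁻⁴ = 0.25088 m
Layer 3: 0.6 × 470 × 2.5×10⁻⁴ = 0.07050 m
0.46 × 2.2×10⁻⁴ × 710 = 0.071852 m
2030–2950 m: 920 × 0.65 × 1.6×10⁻⁴ = 0.09568 m
Δh = 0.081809 + 0.25088 + 0.07050 + 0.071852 + 0.09568 = 0.570721 m

570 mm of thermosteric rise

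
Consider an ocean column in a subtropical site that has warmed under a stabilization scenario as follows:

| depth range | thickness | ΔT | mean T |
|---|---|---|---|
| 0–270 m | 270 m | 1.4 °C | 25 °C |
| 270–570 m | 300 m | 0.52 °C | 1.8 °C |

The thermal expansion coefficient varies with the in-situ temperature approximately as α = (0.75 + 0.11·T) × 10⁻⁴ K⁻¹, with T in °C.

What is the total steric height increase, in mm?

Δh ≈ 147 mm

Layer 1: α = (0.75 + 0.11×25)×10⁻⁴ = 3.5×10⁻⁴ K⁻¹
Layer 2: α = (0.75 + 0.11×1.8)×10⁻⁴ = 0.948×10⁻⁴ K⁻¹
Layer 1: 1.4 × 270 × 3.5×10⁻⁴ = 0.13230 m
300 × 0.52 × 0.948×10⁻⁴ = 0.0147888 m
Δh = 0.13230 + 0.0147888 = 0.1470888 m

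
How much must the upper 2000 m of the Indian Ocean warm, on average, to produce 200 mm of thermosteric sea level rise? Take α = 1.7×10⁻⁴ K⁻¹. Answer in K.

ΔT = Δh/(αH) = 0.2 / (1.7×10⁻⁴ × 2000) ≈ 0.5882 K

0.59 K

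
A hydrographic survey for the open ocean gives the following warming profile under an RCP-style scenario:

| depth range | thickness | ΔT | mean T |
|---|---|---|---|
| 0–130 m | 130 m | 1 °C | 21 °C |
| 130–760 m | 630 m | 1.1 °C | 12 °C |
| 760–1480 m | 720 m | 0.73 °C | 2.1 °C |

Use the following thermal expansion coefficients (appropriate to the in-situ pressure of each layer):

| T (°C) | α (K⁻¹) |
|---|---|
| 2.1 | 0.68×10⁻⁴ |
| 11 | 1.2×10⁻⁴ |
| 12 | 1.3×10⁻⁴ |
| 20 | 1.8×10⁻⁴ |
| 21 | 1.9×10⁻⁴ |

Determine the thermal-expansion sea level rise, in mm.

Layer 1 at 21 °C → α = 1.9×10⁻⁴ K⁻¹
Layer 2 at 12 °C → α = 1.3×10⁻⁴ K⁻¹
Layer 3 at 2.1 °C → α = 0.68×10⁻⁴ K⁻¹
0–130 m: 1.9×10⁻⁴ × 1 × 130 = 0.02470 m
Layer 2: 1.1 × 630 × 1.3×10⁻⁴ = 0.09009 m
760–1480 m: 720 × 0.68×10⁻⁴ × 0.73 = 0.0357408 m
Δh = 0.02470 + 0.09009 + 0.0357408 = 0.1505308 m

Δh ≈ 151 mm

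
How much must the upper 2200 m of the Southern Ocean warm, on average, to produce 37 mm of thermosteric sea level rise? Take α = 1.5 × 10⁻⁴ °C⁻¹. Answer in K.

ΔT = Δh/(αH) = 0.037 / (1.5×10⁻⁴ × 2200) ≈ 0.1121 K

about 0.112 K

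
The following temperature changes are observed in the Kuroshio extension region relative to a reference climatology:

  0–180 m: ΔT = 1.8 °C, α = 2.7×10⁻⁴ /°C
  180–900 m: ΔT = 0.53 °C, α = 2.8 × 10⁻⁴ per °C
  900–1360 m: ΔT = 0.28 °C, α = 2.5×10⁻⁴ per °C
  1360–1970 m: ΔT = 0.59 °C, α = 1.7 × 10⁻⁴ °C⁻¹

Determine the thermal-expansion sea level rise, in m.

about 0.288 m

Layer 1: 1.8 × 180 × 2.7×10⁻⁴ = 0.08748 m
Layer 2: 2.8×10⁻⁴ × 720 × 0.53 = 0.106848 m
0.28 × 460 × 2.5×10⁻⁴ = 0.03220 m
1360–1970 m: 610 × 1.7×10⁻⁴ × 0.59 = 0.061183 m
Δh = 0.08748 + 0.106848 + 0.03220 + 0.061183 = 0.287711 m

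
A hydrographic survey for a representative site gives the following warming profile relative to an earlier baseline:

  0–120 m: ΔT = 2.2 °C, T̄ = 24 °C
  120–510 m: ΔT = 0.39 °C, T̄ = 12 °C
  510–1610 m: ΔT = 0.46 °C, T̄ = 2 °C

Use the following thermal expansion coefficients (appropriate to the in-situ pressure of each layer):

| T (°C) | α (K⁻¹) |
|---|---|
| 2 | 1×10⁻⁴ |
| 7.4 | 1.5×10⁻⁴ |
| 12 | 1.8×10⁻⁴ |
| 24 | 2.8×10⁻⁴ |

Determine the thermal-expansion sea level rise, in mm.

Layer 1 at 24 °C → α = 2.8×10⁻⁴ K⁻¹
Layer 2 at 12 °C → α = 1.8×10⁻⁴ K⁻¹
Layer 3 at 2 °C → α = 1×10⁻⁴ K⁻¹
2.8×10⁻⁴ × 120 × 2.2 = 0.07392 m
120–510 m: 0.39 × 1.8×10⁻⁴ × 390 = 0.027378 m
510–1610 m: 1×10⁻⁴ × 0.46 × 1100 = 0.05060 m
Δh = 0.07392 + 0.027378 + 0.05060 = 0.151898 m ≈ 150 mm

Δh ≈ 150 mm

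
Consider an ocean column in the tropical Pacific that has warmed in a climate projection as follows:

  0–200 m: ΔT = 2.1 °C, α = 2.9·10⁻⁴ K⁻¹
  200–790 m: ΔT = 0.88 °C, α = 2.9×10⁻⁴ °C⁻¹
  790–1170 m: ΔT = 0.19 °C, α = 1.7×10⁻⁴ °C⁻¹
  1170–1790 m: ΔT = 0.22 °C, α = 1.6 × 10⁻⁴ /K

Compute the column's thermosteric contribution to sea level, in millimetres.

306 mm of thermosteric rise

Layer 1: 200 × 2.1 × 2.9×10⁻⁴ = 0.12180 m
590 × 2.9×10⁻⁴ × 0.88 = 0.150568 m
380 × 1.7×10⁻⁴ × 0.19 = 0.012274 m
1170–1790 m: 1.6×10⁻⁴ × 620 × 0.22 = 0.021824 m
Δh = 0.12180 + 0.150568 + 0.012274 + 0.021824 = 0.306466 m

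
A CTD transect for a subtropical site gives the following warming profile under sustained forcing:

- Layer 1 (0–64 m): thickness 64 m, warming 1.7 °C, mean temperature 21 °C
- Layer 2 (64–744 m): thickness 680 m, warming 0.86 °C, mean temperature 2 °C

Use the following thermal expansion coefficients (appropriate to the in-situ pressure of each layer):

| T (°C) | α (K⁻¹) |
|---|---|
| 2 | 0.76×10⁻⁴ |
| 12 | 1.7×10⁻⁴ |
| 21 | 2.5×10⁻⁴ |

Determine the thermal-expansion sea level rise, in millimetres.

72 mm

Layer 1 at 21 °C → α = 2.5×10⁻⁴ K⁻¹
Layer 2 at 2 °C → α = 0.76×10⁻⁴ K⁻¹
Layer 1: 1.7 × 2.5×10⁻⁴ × 64 = 0.02720 m
0.76×10⁻⁴ × 0.86 × 680 = 0.0444448 m
Δh = 0.02720 + 0.0444448 = 0.0716448 m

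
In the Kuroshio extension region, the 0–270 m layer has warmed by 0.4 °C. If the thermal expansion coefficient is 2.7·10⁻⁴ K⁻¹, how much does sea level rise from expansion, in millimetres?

about 29.2 mm

Δh = αΔT·H = 2.7×10⁻⁴ × 0.4 × 270 = 0.02916 m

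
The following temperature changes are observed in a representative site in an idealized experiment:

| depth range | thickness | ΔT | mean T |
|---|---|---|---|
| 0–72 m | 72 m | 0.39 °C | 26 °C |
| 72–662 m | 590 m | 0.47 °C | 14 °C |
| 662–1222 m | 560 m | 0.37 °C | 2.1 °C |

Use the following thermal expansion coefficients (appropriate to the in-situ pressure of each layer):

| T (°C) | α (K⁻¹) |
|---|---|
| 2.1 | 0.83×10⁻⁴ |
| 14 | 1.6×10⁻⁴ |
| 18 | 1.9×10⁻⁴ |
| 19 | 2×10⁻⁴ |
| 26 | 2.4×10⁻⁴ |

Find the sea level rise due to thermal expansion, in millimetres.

Δh ≈ 68.3 mm

Layer 1 at 26 °C → α = 2.4×10⁻⁴ K⁻¹
Layer 2 at 14 °C → α = 1.6×10⁻⁴ K⁻¹
Layer 3 at 2.1 °C → α = 0.83×10⁻⁴ K⁻¹
0.39 × 2.4×10⁻⁴ × 72 = 0.0067392 m
72–662 m: 0.47 × 590 × 1.6×10⁻⁴ = 0.044368 m
0.37 × 0.83×10⁻⁴ × 560 = 0.0171976 m
Δh = 0.0067392 + 0.044368 + 0.0171976 = 0.0683048 m ≈ 68.3 mm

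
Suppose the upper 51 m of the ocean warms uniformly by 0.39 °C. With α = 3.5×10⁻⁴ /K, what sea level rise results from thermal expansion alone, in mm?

Δh = αΔT·H = 3.5×10⁻⁴ × 0.39 × 51 = 0.0069615 m

Δh ≈ 6.96 mm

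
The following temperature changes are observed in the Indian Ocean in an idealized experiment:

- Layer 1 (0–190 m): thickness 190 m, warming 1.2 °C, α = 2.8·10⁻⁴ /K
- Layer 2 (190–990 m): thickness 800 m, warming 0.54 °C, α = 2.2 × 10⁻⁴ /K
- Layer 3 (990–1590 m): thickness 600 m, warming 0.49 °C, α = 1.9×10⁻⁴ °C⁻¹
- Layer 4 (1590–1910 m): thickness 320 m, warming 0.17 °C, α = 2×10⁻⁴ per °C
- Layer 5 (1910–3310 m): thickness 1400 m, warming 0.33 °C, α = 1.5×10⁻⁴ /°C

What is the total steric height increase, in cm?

about 29.5 cm

Layer 1: 2.8×10⁻⁴ × 190 × 1.2 = 0.06384 m
2.2×10⁻⁴ × 800 × 0.54 = 0.09504 m
990–1590 m: 600 × 1.9×10⁻⁴ × 0.49 = 0.05586 m
1590–1910 m: 2×10⁻⁴ × 320 × 0.17 = 0.01088 m
1400 × 1.5×10⁻⁴ × 0.33 = 0.06930 m
Δh = 0.06384 + 0.09504 + 0.05586 + 0.01088 + 0.06930 = 0.29492 m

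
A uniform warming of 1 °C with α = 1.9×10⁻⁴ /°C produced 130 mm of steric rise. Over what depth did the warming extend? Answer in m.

H = Δh/(αΔT) = 0.13 / (1.9×10⁻⁴ × 1) ≈ 684.2 m

about 680 m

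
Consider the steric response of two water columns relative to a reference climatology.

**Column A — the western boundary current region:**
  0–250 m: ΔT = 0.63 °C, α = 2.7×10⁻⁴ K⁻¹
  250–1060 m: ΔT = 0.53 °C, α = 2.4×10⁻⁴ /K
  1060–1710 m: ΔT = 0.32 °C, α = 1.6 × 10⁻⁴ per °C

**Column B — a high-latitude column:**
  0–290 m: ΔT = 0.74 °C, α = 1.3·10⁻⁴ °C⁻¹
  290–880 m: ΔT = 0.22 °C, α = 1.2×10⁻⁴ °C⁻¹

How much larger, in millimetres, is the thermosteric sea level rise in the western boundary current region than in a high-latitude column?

140 mm larger

A Layer 1: 0.63 × 250 × 2.7×10⁻⁴ = 0.042525 m
A 0.53 × 810 × 2.4×10⁻⁴ = 0.103032 m
A 1060–1710 m: 0.32 × 1.6×10⁻⁴ × 650 = 0.03328 m
A total: 0.178837 m
B Layer 1: 0.74 × 290 × 1.3×10⁻⁴ = 0.027898 m
B Layer 2: 590 × 0.22 × 1.2×10⁻⁴ = 0.015576 m
B total: 0.043474 m
Difference: 0.178837 − 0.043474 = 0.135363 m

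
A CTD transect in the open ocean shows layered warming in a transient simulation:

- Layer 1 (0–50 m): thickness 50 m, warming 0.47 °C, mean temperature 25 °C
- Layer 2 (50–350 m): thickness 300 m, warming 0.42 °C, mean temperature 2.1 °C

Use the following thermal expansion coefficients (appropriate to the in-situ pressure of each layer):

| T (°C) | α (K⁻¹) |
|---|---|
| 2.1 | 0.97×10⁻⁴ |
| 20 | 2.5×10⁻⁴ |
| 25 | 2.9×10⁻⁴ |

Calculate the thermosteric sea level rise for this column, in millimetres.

Layer 1 at 25 °C → α = 2.9×10⁻⁴ K⁻¹
Layer 2 at 2.1 °C → α = 0.97×10⁻⁴ K⁻¹
0.47 × 2.9×10⁻⁴ × 50 = 0.006815 m
Layer 2: 0.97×10⁻⁴ × 300 × 0.42 = 0.012222 m
Δh = 0.006815 + 0.012222 = 0.019037 m

Δh = 19.0 mm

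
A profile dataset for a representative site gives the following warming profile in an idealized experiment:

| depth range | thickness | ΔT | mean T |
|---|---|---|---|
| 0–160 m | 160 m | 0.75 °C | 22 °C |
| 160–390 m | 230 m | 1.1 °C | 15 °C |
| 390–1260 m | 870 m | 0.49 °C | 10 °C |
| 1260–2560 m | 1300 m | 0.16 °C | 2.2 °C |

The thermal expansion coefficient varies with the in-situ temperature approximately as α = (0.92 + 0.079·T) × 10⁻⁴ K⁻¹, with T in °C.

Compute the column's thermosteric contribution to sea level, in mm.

Δh = 181 mm

Layer 1: α = (0.92 + 0.079×22)×10⁻⁴ = 2.658×10⁻⁴ K⁻¹
Layer 2: α = (0.92 + 0.079×15)×10⁻⁴ = 2.105×10⁻⁴ K⁻¹
Layer 3: α = (0.92 + 0.079×10)×10⁻⁴ = 1.71×10⁻⁴ K⁻¹
Layer 4: α = (0.92 + 0.079×2.2)×10⁻⁴ = 1.0938×10⁻⁴ K⁻¹
0.75 × 160 × 2.658×10⁻⁴ = 0.031896 m
Layer 2: 2.105×10⁻⁴ × 1.1 × 230 = 0.0532565 m
Layer 3: 870 × 0.49 × 1.71×10⁻⁴ = 0.0728973 m
1260–2560 m: 1.0938×10⁻⁴ × 1300 × 0.16 = 0.02275104 m
Δh = 0.031896 + 0.0532565 + 0.0728973 + 0.02275104 = 0.18080084 m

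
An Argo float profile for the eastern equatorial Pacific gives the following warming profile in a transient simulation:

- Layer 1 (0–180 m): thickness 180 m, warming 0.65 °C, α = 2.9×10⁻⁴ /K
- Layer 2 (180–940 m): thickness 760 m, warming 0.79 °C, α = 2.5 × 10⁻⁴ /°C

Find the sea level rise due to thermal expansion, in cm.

Δh ≈ 18.4 cm

Layer 1: 0.65 × 2.9×10⁻⁴ × 180 = 0.03393 m
Layer 2: 2.5×10⁻⁴ × 760 × 0.79 = 0.15010 m
Δh = 0.03393 + 0.15010 = 0.18403 m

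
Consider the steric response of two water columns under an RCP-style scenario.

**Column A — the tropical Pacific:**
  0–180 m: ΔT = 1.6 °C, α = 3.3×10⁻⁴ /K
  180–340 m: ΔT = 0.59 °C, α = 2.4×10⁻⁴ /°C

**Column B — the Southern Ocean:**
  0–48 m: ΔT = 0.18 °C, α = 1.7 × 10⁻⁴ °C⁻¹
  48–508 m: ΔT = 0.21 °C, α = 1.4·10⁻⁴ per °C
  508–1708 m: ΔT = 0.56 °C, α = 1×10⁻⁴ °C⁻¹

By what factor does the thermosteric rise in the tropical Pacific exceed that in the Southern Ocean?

1.4

A 3.3×10⁻⁴ × 1.6 × 180 = 0.09504 m
A 180–340 m: 0.59 × 160 × 2.4×10⁻⁴ = 0.022656 m
A total: 0.117696 m
B 0.18 × 48 × 1.7×10⁻⁴ = 0.0014688 m
B Layer 2: 1.4×10⁻⁴ × 0.21 × 460 = 0.013524 m
B 1200 × 1×10⁻⁴ × 0.56 = 0.06720 m
B total: 0.0821928 m
Ratio: 0.117696 / 0.0821928 ≈ 1.432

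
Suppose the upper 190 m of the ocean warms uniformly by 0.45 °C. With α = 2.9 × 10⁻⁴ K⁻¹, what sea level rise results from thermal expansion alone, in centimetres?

2.48 cm of thermosteric rise

Δh = αΔT·H = 2.9×10⁻⁴ × 0.45 × 190 = 0.024795 m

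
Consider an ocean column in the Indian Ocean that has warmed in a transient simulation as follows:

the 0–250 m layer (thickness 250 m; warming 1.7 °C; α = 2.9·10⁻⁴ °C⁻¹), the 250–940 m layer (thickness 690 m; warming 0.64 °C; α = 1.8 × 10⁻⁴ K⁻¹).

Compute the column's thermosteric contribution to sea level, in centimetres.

250 × 1.7 × 2.9×10⁻⁴ = 0.12325 m
250–940 m: 0.64 × 690 × 1.8×10⁻⁴ = 0.079488 m
Δh = 0.12325 + 0.079488 = 0.202738 m

20 cm of thermosteric rise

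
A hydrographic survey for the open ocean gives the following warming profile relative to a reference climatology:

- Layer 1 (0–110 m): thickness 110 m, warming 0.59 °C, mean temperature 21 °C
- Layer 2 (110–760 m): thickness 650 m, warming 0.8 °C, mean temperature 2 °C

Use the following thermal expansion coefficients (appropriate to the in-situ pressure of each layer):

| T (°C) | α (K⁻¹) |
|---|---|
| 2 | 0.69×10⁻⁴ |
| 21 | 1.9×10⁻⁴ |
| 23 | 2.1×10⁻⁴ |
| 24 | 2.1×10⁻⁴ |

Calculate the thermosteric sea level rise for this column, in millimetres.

48 mm

Layer 1 at 21 °C → α = 1.9×10⁻⁴ K⁻¹
Layer 2 at 2 °C → α = 0.69×10⁻⁴ K⁻¹
Layer 1: 110 × 0.59 × 1.9×10⁻⁴ = 0.012331 m
110–760 m: 650 × 0.8 × 0.69×10⁻⁴ = 0.03588 m
Δh = 0.012331 + 0.03588 = 0.048211 m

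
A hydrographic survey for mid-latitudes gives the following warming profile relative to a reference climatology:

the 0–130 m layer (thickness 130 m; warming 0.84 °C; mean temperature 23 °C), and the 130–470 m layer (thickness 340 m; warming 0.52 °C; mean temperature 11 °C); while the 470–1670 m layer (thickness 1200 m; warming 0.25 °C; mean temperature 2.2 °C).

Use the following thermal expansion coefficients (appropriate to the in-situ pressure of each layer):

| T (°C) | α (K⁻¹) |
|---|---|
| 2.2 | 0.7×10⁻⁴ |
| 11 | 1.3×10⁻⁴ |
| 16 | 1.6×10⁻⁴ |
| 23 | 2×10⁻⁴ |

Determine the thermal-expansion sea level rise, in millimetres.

65.8 mm of thermosteric rise

Layer 1 at 23 °C → α = 2×10⁻⁴ K⁻¹
Layer 2 at 11 °C → α = 1.3×10⁻⁴ K⁻¹
Layer 3 at 2.2 °C → α = 0.7×10⁻⁴ K⁻¹
0–130 m: 2×10⁻⁴ × 130 × 0.84 = 0.02184 m
340 × 0.52 × 1.3×10⁻⁴ = 0.022984 m
0.7×10⁻⁴ × 1200 × 0.25 = 0.02100 m
Δh = 0.02184 + 0.022984 + 0.02100 = 0.065824 m ≈ 65.8 mm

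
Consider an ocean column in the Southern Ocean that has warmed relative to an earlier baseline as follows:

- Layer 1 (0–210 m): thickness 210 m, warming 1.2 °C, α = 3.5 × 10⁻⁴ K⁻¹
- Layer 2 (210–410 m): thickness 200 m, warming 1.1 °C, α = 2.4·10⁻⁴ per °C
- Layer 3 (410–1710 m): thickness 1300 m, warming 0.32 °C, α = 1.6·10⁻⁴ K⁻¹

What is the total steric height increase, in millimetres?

Layer 1: 210 × 1.2 × 3.5×10⁻⁴ = 0.08820 m
Layer 2: 200 × 2.4×10⁻⁴ × 1.1 = 0.05280 m
1300 × 1.6×10⁻⁴ × 0.32 = 0.06656 m
Δh = 0.08820 + 0.05280 + 0.06656 = 0.20756 m

Δh = 210 mm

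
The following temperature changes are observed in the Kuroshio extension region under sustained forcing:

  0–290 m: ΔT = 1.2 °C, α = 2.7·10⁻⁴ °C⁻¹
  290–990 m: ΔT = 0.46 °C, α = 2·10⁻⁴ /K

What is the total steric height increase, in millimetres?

Layer 1: 1.2 × 290 × 2.7×10⁻⁴ = 0.09396 m
290–990 m: 700 × 0.46 × 2×10⁻⁴ = 0.06440 m
Δh = 0.09396 + 0.06440 = 0.15836 m ≈ 158 mm

Δh = 158 mm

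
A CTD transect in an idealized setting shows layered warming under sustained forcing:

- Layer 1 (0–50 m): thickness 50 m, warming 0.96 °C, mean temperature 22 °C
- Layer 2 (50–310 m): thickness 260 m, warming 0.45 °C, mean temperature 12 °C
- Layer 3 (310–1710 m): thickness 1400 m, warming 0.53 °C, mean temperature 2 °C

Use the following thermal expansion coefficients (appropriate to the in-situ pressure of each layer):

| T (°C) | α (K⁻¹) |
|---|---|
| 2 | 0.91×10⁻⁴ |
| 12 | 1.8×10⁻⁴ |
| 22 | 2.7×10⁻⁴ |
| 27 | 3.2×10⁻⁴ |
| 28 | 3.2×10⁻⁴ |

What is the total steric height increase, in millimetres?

Layer 1 at 22 °C → α = 2.7×10⁻⁴ K⁻¹
Layer 2 at 12 °C → α = 1.8×10⁻⁴ K⁻¹
Layer 3 at 2 °C → α = 0.91×10⁻⁴ K⁻¹
0–50 m: 0.96 × 2.7×10⁻⁴ × 50 = 0.01296 m
Layer 2: 1.8×10⁻⁴ × 260 × 0.45 = 0.02106 m
310–1710 m: 1400 × 0.91×10⁻⁴ × 0.53 = 0.067522 m
Δh = 0.01296 + 0.02106 + 0.067522 = 0.101542 m

102 mm of thermosteric rise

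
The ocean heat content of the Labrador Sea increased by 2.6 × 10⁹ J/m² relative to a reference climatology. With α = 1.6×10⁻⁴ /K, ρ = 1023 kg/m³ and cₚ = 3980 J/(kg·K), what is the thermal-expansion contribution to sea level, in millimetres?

Δh = αQ/(ρcₚ) = 1.6×10⁻⁴ × 2.6×10⁹ / (1023 × 3980) ≈ 0.10217 m

Δh ≈ 100 mm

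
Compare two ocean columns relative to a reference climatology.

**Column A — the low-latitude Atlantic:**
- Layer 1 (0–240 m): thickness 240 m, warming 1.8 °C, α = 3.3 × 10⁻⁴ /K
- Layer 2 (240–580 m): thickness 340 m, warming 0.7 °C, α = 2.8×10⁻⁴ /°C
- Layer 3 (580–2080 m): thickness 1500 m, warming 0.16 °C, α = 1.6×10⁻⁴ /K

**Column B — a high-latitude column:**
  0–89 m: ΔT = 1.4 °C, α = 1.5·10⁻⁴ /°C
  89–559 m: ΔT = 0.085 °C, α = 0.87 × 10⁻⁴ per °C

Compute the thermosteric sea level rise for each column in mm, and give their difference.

A: 250 mm; B: 22 mm; difference 230 mm

A 3.3×10⁻⁴ × 1.8 × 240 = 0.14256 m
A 240–580 m: 340 × 0.7 × 2.8×10⁻⁴ = 0.06664 m
A 580–2080 m: 1.6×10⁻⁴ × 0.16 × 1500 = 0.03840 m
A total: 0.24760 m
B 0–89 m: 1.5×10⁻⁴ × 89 × 1.4 = 0.01869 m
B Layer 2: 470 × 0.085 × 0.87×10⁻⁴ = 0.00347565 m
B total: 0.02216565 m
Difference: 0.24760 − 0.02216565 = 0.22543435 m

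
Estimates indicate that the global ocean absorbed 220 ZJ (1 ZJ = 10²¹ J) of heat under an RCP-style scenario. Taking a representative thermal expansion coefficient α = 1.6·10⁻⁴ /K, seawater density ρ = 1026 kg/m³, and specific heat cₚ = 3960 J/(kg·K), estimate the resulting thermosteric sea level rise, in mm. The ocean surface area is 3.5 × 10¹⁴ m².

24.8 mm

Per unit area: Q = 220×10²¹ / (3.5×10¹⁴) ≈ 6.286×10⁸ J/m²
Δh = αQ/(ρcₚ) = 1.6×10⁻⁴ × 6.286×10⁸ / (1026 × 3960) ≈ 0.024754 m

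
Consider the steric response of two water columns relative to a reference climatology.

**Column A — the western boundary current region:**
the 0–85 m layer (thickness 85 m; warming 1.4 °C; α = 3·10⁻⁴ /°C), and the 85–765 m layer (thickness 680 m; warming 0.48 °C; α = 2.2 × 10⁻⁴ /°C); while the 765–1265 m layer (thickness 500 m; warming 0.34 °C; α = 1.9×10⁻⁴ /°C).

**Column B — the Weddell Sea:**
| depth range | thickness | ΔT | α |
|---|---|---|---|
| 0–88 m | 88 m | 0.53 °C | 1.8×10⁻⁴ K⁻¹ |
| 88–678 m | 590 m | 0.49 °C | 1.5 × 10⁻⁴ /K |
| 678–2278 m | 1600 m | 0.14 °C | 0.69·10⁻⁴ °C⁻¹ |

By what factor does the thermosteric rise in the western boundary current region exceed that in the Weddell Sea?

A Layer 1: 85 × 3×10⁻⁴ × 1.4 = 0.03570 m
A 85–765 m: 2.2×10⁻⁴ × 680 × 0.48 = 0.071808 m
A Layer 3: 500 × 0.34 × 1.9×10⁻⁴ = 0.03230 m
A total: 0.139808 m
B Layer 1: 0.53 × 88 × 1.8×10⁻⁴ = 0.0083952 m
B Layer 2: 1.5×10⁻⁴ × 590 × 0.49 = 0.043365 m
B Layer 3: 1600 × 0.69×10⁻⁴ × 0.14 = 0.015456 m
B total: 0.0672162 m
Ratio: 0.139808 / 0.0672162 ≈ 2.080

≈ 2.1×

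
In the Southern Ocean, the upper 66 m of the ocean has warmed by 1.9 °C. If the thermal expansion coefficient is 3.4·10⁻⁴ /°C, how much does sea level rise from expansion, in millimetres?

Δh = αΔT·H = 3.4×10⁻⁴ × 1.9 × 66 = 0.042636 m

about 42.6 mm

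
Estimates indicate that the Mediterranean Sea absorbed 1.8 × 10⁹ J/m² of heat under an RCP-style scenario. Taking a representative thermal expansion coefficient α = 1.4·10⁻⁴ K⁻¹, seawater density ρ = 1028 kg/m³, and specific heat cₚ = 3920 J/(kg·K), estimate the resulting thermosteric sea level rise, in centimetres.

Δh = αQ/(ρcₚ) = 1.4×10⁻⁴ × 1.8×10⁹ / (1028 × 3920) ≈ 0.062535 m

6.25 cm of thermosteric rise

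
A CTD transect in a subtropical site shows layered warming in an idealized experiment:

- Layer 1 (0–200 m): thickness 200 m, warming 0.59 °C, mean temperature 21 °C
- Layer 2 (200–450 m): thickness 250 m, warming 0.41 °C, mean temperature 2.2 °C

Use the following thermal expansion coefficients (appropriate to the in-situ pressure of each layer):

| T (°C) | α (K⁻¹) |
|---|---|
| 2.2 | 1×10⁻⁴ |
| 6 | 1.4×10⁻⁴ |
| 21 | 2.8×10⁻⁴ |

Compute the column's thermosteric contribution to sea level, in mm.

43.3 mm

Layer 1 at 21 °C → α = 2.8×10⁻⁴ K⁻¹
Layer 2 at 2.2 °C → α = 1×10⁻⁴ K⁻¹
200 × 0.59 × 2.8×10⁻⁴ = 0.03304 m
Layer 2: 0.41 × 1×10⁻⁴ × 250 = 0.01025 m
Δh = 0.03304 + 0.01025 = 0.04329 m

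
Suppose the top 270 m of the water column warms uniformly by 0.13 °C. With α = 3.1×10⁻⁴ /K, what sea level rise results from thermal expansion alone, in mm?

10.9 mm

Δh = αΔT·H = 3.1×10⁻⁴ × 0.13 × 270 = 0.010881 m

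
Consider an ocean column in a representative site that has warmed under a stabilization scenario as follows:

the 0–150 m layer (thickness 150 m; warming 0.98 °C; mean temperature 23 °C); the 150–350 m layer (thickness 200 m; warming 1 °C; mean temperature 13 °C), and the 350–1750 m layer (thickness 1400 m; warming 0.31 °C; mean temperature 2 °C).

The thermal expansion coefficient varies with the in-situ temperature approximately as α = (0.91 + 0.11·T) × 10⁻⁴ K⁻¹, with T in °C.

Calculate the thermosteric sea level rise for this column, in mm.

Δh ≈ 150 mm

Layer 1: α = (0.91 + 0.11×23)×10⁻⁴ = 3.44×10⁻⁴ K⁻¹
Layer 2: α = (0.91 + 0.11×13)×10⁻⁴ = 2.34×10⁻⁴ K⁻¹
Layer 3: α = (0.91 + 0.11×2)×10⁻⁴ = 1.13×10⁻⁴ K⁻¹
Layer 1: 0.98 × 3.44×10⁻⁴ × 150 = 0.050568 m
150–350 m: 2.34×10⁻⁴ × 200 × 1 = 0.04680 m
0.31 × 1.13×10⁻⁴ × 1400 = 0.049042 m
Δh = 0.050568 + 0.04680 + 0.049042 = 0.14641 m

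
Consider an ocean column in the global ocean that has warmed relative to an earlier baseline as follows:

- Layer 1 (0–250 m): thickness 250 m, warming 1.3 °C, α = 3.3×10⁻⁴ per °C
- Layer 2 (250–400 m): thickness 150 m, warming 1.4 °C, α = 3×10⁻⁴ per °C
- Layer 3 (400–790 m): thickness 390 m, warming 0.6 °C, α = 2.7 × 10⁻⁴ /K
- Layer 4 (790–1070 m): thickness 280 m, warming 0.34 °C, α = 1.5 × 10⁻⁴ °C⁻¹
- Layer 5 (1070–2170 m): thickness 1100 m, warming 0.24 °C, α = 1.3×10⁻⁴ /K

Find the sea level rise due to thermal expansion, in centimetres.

28.2 cm

Layer 1: 1.3 × 3.3×10⁻⁴ × 250 = 0.10725 m
Layer 2: 1.4 × 3×10⁻⁴ × 150 = 0.06300 m
390 × 2.7×10⁻⁴ × 0.6 = 0.06318 m
790–1070 m: 1.5×10⁻⁴ × 0.34 × 280 = 0.01428 m
1070–2170 m: 1100 × 1.3×10⁻⁴ × 0.24 = 0.03432 m
Δh = 0.10725 + 0.06300 + 0.06318 + 0.01428 + 0.03432 = 0.28203 m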